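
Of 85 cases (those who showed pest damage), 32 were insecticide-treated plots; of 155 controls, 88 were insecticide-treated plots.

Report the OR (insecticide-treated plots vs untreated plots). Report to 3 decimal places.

odds, insecticide-treated plots = 32/88 = 0.3636
odds, untreated plots = 53/67 = 0.7910
OR = 0.3636 / 0.7910 = 0.460

OR = 0.460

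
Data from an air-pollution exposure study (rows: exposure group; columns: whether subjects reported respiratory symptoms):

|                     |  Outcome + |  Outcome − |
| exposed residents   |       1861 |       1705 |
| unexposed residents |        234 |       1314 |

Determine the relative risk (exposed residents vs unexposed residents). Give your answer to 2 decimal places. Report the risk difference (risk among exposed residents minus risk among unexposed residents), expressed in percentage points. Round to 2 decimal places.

RR = 3.45; RD = 37.07

risk, exposed residents = 1861/3566 = 0.5219
risk, unexposed residents = 234/1548 = 0.1512
RR = 0.5219 / 0.1512 = 3.45
risk difference = 0.5219 − 0.1512 = 0.3707 → 37.07 percentage points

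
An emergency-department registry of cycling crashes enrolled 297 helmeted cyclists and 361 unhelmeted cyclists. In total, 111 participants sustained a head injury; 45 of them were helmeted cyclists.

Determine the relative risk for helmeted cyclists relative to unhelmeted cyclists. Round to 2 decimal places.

0.83

helmeted cyclists without the outcome: 297 − 45 = 252
unhelmeted cyclists with the outcome: 111 − 45 = 66
unhelmeted cyclists without the outcome: 361 − 66 = 295
risk, helmeted cyclists = 45/297 = 0.1515
risk, unhelmeted cyclists = 66/361 = 0.1828
RR = 0.1515 / 0.1828 = 0.83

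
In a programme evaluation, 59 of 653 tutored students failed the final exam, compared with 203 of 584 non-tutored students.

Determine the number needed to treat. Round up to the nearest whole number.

4

risk, tutored students = 59/653 = 0.090352
risk, non-tutored students = 203/584 = 0.347603
absolute risk difference = 0.257251
1 / 0.257251 = 3.887 → round up → 4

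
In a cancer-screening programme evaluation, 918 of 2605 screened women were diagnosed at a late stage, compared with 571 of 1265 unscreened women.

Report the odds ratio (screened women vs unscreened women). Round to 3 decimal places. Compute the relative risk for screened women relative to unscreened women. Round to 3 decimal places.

OR = 0.661; RR = 0.781

odds, screened women = 918/1687 = 0.5442
odds, unscreened women = 571/694 = 0.8228
OR = 0.5442 / 0.8228 = 0.661
risk, screened women = 918/2605 = 0.3524
risk, unscreened women = 571/1265 = 0.4514
RR = 0.3524 / 0.4514 = 0.781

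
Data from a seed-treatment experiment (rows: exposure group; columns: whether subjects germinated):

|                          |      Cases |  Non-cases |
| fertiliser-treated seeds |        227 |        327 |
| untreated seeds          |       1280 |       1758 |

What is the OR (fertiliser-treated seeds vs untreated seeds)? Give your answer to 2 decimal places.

0.95

odds, fertiliser-treated seeds = 227/327 = 0.6942
odds, untreated seeds = 1280/1758 = 0.7281
OR = 0.6942 / 0.7281 = 0.95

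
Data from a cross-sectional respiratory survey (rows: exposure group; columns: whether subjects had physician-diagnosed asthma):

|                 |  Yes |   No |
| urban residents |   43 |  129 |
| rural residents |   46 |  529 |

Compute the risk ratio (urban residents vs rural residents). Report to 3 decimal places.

risk, urban residents = 43/172 = 0.2500
risk, rural residents = 46/575 = 0.0800
RR = 0.2500 / 0.0800 = 3.125

RR: 3.125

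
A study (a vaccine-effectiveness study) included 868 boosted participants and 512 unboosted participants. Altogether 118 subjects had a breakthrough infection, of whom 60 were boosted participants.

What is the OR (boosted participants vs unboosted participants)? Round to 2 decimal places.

boosted participants without the outcome: 868 − 60 = 808
unboosted participants with the outcome: 118 − 60 = 58
unboosted participants without the outcome: 512 − 58 = 454
odds, boosted participants = 60/808 = 0.0743
odds, unboosted participants = 58/454 = 0.1278
OR = 0.0743 / 0.1278 = 0.58

0.58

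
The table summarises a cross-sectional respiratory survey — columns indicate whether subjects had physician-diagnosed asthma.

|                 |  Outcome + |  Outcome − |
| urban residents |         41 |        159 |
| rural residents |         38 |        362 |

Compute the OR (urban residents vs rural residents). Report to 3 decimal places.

odds, urban residents = 41/159 = 0.2579
odds, rural residents = 38/362 = 0.1050
OR = 0.2579 / 0.1050 = 2.456

2.456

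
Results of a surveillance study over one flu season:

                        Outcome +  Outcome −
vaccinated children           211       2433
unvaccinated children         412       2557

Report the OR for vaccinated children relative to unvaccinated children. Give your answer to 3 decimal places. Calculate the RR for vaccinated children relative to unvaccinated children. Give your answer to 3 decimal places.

OR = 0.538; RR = 0.575

odds, vaccinated children = 211/2433 = 0.0867
odds, unvaccinated children = 412/2557 = 0.1611
OR = 0.0867 / 0.1611 = 0.538
risk, vaccinated children = 211/2644 = 0.0798
risk, unvaccinated children = 412/2969 = 0.1388
RR = 0.0798 / 0.1388 = 0.575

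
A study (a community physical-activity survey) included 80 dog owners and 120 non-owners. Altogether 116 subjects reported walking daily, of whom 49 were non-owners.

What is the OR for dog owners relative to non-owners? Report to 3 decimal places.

7.468

dog owners with the outcome: 116 − 49 = 67
dog owners without the outcome: 80 − 67 = 13
non-owners without the outcome: 120 − 49 = 71
OR = (67 × 71) / (13 × 49) = 4757/637 ≈ 7.468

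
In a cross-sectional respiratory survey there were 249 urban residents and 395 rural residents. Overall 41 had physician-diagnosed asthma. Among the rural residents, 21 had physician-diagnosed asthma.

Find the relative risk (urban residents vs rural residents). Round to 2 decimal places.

1.51

urban residents with the outcome: 41 − 21 = 20
urban residents without the outcome: 249 − 20 = 229
rural residents without the outcome: 395 − 21 = 374
risk, urban residents = 20/249 = 0.0803
risk, rural residents = 21/395 = 0.0532
RR = 0.0803 / 0.0532 = 1.51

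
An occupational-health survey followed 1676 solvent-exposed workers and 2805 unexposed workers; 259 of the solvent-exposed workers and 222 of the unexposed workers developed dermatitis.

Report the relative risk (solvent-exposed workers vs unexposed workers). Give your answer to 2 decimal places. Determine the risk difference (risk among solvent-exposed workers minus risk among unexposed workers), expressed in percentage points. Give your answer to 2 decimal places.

RR = 1.95; RD = 7.54

risk, solvent-exposed workers = 259/1676 = 0.1545
risk, unexposed workers = 222/2805 = 0.0791
RR = 0.1545 / 0.0791 = 1.95
risk difference = 0.1545 − 0.0791 = 0.0754 → 7.54 percentage points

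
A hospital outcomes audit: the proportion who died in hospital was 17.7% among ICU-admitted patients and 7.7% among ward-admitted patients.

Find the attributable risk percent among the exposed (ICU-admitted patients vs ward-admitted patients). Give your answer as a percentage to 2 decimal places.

AR% = (0.1770 − 0.0770) / 0.1770 = 0.5650 → 56.50%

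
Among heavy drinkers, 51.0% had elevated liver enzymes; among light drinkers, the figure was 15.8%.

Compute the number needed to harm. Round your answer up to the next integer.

absolute risk difference = 0.352000
1 / 0.352000 = 2.841 → round up → 3

3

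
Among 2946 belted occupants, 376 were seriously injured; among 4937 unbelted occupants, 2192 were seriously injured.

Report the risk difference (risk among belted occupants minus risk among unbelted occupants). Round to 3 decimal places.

risk, belted occupants = 376/2946 = 0.1276
risk, unbelted occupants = 2192/4937 = 0.4440
risk difference = 0.1276 − 0.4440 = -0.316

-0.316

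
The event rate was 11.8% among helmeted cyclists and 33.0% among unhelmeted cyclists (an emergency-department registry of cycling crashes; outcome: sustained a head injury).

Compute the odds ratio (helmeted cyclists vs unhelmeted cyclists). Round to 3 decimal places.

odds, helmeted cyclists = 0.1180/0.8820 = 0.1338
odds, unhelmeted cyclists = 0.3300/0.6700 = 0.4925
OR = 0.1338 / 0.4925 = 0.272

OR = 0.272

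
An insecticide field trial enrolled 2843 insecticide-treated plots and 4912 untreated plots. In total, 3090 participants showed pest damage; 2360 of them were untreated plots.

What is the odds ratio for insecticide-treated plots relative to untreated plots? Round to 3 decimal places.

0.374

insecticide-treated plots with the outcome: 3090 − 2360 = 730
insecticide-treated plots without the outcome: 2843 − 730 = 2113
untreated plots without the outcome: 4912 − 2360 = 2552
odds, insecticide-treated plots = 730/2113 = 0.3455
odds, untreated plots = 2360/2552 = 0.9248
OR = 0.3455 / 0.9248 = 0.374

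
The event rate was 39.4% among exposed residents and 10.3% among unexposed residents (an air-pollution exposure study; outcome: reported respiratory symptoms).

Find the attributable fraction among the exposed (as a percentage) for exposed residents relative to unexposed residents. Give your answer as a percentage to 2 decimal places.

AR% = (0.3940 − 0.1030) / 0.3940 = 0.7386 → 73.86%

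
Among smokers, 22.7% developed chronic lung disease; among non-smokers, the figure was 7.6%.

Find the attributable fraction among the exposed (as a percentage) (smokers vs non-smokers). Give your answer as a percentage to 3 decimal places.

AR% = (0.2270 − 0.0760) / 0.2270 = 0.6652 → 66.520%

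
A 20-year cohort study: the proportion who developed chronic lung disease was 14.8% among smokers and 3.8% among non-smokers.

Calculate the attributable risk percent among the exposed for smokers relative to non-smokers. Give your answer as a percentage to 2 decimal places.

AR% = (0.14800 − 0.03800) / 0.14800 = 0.7432 → 74.32%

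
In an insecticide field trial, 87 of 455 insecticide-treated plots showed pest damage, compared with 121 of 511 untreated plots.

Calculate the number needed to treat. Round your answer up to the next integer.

risk, insecticide-treated plots = 87/455 = 0.191209
risk, untreated plots = 121/511 = 0.236791
absolute risk difference = 0.045582
1 / 0.045582 = 21.938 → round up → 22

NNT: 22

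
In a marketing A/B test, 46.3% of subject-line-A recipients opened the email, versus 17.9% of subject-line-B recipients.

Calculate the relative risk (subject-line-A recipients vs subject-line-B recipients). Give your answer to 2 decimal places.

RR = 0.4630 / 0.1790 = 2.59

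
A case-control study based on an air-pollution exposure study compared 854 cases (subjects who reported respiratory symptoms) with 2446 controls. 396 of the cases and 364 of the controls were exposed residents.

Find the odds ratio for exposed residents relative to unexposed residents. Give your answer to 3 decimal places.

odds, exposed residents = 396/364 = 1.0879
odds, unexposed residents = 458/2082 = 0.2200
OR = 1.0879 / 0.2200 = 4.945

OR = 4.945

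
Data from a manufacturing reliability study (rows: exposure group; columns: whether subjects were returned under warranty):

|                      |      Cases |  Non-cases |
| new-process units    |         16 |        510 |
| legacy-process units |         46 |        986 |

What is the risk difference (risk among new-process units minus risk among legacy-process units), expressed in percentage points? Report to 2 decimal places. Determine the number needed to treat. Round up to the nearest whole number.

risk, new-process units = 16/526 = 0.03042
risk, legacy-process units = 46/1032 = 0.04457
risk difference = 0.03042 − 0.04457 = -0.01416 → -1.42 percentage points
absolute risk difference = 0.014155
1 / 0.014155 = 70.646 → round up → 71

RD = -1.42; NNT = 71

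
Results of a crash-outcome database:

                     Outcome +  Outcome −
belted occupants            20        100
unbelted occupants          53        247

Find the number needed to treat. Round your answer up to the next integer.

risk, belted occupants = 20/120 = 0.166667
risk, unbelted occupants = 53/300 = 0.176667
absolute risk difference = 0.010000
1 / 0.010000 = 100.000 → round up → 100

100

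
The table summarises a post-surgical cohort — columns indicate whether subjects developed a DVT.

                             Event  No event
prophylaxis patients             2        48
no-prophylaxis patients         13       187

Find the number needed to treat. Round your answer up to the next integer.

risk, prophylaxis patients = 2/50 = 0.040000
risk, no-prophylaxis patients = 13/200 = 0.065000
absolute risk difference = 0.025000
1 / 0.025000 = 40.000 → round up → 40

40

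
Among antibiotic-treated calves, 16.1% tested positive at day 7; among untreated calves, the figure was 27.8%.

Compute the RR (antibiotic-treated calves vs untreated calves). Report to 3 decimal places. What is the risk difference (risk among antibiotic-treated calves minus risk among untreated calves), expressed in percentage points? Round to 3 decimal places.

RR = 0.579; RD = -11.700

RR = 0.1610 / 0.2780 = 0.579
risk difference = 0.1610 − 0.2780 = -0.1170 → -11.700 percentage points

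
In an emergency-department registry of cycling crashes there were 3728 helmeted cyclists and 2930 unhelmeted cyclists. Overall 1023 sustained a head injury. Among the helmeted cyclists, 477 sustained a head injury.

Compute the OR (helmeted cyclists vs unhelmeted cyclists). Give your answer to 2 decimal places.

helmeted cyclists without the outcome: 3728 − 477 = 3251
unhelmeted cyclists with the outcome: 1023 − 477 = 546
unhelmeted cyclists without the outcome: 2930 − 546 = 2384
OR = (477 × 2384) / (3251 × 546) = 1137168/1775046 ≈ 0.64

0.64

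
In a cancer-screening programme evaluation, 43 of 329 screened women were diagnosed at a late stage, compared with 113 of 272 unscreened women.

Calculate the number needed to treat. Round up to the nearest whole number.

NNT = 4

risk, screened women = 43/329 = 0.130699
risk, unscreened women = 113/272 = 0.415441
absolute risk difference = 0.284742
1 / 0.284742 = 3.512 → round up → 4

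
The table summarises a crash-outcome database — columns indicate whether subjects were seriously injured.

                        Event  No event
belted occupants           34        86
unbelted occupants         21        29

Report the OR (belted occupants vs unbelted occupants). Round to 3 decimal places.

OR ≈ 0.546

odds, belted occupants = 34/86 = 0.3953
odds, unbelted occupants = 21/29 = 0.7241
OR = 0.3953 / 0.7241 = 0.546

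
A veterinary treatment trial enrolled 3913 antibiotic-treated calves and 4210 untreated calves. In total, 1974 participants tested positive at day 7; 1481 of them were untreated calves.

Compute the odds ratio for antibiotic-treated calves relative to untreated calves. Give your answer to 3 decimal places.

antibiotic-treated calves with the outcome: 1974 − 1481 = 493
antibiotic-treated calves without the outcome: 3913 − 493 = 3420
untreated calves without the outcome: 4210 − 1481 = 2729
odds, antibiotic-treated calves = 493/3420 = 0.1442
odds, untreated calves = 1481/2729 = 0.5427
OR = 0.1442 / 0.5427 = 0.266

OR ≈ 0.266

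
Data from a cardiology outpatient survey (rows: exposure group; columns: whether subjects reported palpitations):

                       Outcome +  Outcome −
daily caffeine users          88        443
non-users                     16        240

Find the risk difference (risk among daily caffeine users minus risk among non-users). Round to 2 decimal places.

risk, daily caffeine users = 88/531 = 0.1657
risk, non-users = 16/256 = 0.0625
risk difference = 0.1657 − 0.0625 = 0.10

RD ≈ 0.10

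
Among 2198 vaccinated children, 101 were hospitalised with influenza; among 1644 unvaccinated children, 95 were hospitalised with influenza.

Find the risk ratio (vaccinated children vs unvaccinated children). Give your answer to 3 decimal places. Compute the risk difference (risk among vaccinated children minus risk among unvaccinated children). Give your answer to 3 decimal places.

RR = 0.795; RD = -0.012

risk, vaccinated children = 101/2198 = 0.04595
risk, unvaccinated children = 95/1644 = 0.05779
RR = 0.04595 / 0.05779 = 0.795
risk difference = 0.04595 − 0.05779 = -0.012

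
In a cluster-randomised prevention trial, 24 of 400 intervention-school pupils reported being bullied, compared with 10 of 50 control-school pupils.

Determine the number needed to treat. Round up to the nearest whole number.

NNT ≈ 8

risk, intervention-school pupils = 24/400 = 0.060000
risk, control-school pupils = 10/50 = 0.200000
absolute risk difference = 0.140000
1 / 0.140000 = 7.143 → round up → 8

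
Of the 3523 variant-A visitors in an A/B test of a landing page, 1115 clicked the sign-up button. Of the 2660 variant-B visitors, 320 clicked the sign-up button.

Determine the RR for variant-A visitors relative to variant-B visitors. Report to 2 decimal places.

risk, variant-A visitors = 1115/3523 = 0.3165
risk, variant-B visitors = 320/2660 = 0.1203
RR = 0.3165 / 0.1203 = 2.63

RR ≈ 2.63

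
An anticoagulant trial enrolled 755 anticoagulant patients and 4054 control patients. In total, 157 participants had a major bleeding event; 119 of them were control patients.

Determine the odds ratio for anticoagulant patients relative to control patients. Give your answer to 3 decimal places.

1.753

anticoagulant patients with the outcome: 157 − 119 = 38
anticoagulant patients without the outcome: 755 − 38 = 717
control patients without the outcome: 4054 − 119 = 3935
odds, anticoagulant patients = 38/717 = 0.05300
odds, control patients = 119/3935 = 0.03024
OR = 0.05300 / 0.03024 = 1.753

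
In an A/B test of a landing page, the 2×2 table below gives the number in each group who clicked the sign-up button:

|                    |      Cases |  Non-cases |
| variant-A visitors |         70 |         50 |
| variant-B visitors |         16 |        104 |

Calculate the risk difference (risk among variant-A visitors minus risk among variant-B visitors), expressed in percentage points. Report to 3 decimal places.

RD ≈ 45.000

risk, variant-A visitors = 70/120 = 0.5833
risk, variant-B visitors = 16/120 = 0.1333
risk difference = 0.5833 − 0.1333 = 0.4500 → 45.000 percentage points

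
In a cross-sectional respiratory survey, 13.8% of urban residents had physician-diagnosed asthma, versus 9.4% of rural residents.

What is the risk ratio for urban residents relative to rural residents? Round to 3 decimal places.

RR = 0.1380 / 0.0940 = 1.468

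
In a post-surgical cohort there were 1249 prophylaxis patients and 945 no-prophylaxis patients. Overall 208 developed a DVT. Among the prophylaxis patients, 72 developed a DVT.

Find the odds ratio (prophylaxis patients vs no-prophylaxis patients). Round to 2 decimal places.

OR: 0.36

prophylaxis patients without the outcome: 1249 − 72 = 1177
no-prophylaxis patients with the outcome: 208 − 72 = 136
no-prophylaxis patients without the outcome: 945 − 136 = 809
OR = (72 × 809) / (1177 × 136) = 58248/160072 ≈ 0.36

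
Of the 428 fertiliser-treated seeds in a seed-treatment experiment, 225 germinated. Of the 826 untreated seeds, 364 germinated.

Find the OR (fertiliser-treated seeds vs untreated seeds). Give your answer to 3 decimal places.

OR = (225 × 462) / (203 × 364) = 103950/73892 ≈ 1.407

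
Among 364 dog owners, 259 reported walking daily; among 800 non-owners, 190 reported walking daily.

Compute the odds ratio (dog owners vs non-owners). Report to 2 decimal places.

OR = (259 × 610) / (105 × 190) = 157990/19950 ≈ 7.92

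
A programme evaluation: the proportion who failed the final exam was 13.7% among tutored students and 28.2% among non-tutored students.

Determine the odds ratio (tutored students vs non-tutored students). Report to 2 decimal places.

odds, tutored students = 0.1370/0.8630 = 0.1587
odds, non-tutored students = 0.2820/0.7180 = 0.3928
OR = 0.1587 / 0.3928 = 0.40

OR = 0.40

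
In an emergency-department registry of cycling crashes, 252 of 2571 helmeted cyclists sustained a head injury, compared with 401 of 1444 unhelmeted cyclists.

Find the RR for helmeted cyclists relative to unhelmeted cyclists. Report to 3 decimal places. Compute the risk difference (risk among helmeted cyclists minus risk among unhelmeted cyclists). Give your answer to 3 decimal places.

RR = 0.353; RD = -0.180

risk, helmeted cyclists = 252/2571 = 0.0980
risk, unhelmeted cyclists = 401/1444 = 0.2777
RR = 0.0980 / 0.2777 = 0.353
risk difference = 0.0980 − 0.2777 = -0.180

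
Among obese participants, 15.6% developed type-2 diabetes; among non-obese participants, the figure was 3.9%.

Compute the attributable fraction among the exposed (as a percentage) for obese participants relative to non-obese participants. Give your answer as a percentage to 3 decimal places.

AR% = (0.15600 − 0.03900) / 0.15600 = 0.7500 → 75.000%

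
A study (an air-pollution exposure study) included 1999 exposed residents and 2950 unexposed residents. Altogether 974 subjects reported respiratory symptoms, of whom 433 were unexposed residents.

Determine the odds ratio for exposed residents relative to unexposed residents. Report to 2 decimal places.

OR = 2.16

exposed residents with the outcome: 974 − 433 = 541
exposed residents without the outcome: 1999 − 541 = 1458
unexposed residents without the outcome: 2950 − 433 = 2517
odds, exposed residents = 541/1458 = 0.3711
odds, unexposed residents = 433/2517 = 0.1720
OR = 0.3711 / 0.1720 = 2.16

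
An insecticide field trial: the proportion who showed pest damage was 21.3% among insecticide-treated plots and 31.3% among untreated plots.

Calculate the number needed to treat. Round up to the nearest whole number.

absolute risk difference = 0.100000
1 / 0.100000 = 10.000 → round up → 10

NNT ≈ 10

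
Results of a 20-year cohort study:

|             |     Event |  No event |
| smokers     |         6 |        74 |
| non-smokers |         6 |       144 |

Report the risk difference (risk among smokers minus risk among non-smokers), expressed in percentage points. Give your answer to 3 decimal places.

risk, smokers = 6/80 = 0.07500
risk, non-smokers = 6/150 = 0.04000
risk difference = 0.07500 − 0.04000 = 0.03500 → 3.500 percentage points

RD ≈ 3.500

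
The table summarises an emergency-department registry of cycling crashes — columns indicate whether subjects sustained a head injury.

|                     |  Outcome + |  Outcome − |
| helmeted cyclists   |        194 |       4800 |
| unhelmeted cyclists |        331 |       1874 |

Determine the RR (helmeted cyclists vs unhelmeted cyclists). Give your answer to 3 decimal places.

risk, helmeted cyclists = 194/4994 = 0.03885
risk, unhelmeted cyclists = 331/2205 = 0.15011
RR = 0.03885 / 0.15011 = 0.259

0.259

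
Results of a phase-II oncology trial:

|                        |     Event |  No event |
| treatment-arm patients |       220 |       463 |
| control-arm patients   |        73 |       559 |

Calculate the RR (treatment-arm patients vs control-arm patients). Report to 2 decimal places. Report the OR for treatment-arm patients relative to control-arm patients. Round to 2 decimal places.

RR = 2.79; OR = 3.64

risk, treatment-arm patients = 220/683 = 0.3221
risk, control-arm patients = 73/632 = 0.1155
RR = 0.3221 / 0.1155 = 2.79
odds, treatment-arm patients = 220/463 = 0.4752
odds, control-arm patients = 73/559 = 0.1306
OR = 0.4752 / 0.1306 = 3.64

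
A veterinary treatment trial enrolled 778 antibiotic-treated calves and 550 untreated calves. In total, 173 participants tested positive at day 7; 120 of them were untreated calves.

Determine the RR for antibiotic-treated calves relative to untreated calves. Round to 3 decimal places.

antibiotic-treated calves with the outcome: 173 − 120 = 53
antibiotic-treated calves without the outcome: 778 − 53 = 725
untreated calves without the outcome: 550 − 120 = 430
risk, antibiotic-treated calves = 53/778 = 0.0681
risk, untreated calves = 120/550 = 0.2182
RR = 0.0681 / 0.2182 = 0.312

RR = 0.312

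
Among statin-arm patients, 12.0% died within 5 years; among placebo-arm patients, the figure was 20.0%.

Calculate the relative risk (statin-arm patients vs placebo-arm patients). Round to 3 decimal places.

RR = 0.1200 / 0.2000 = 0.600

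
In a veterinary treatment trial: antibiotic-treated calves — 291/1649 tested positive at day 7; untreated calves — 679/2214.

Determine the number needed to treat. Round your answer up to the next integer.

risk, antibiotic-treated calves = 291/1649 = 0.176471
risk, untreated calves = 679/2214 = 0.306685
absolute risk difference = 0.130214
1 / 0.130214 = 7.680 → round up → 8

NNT = 8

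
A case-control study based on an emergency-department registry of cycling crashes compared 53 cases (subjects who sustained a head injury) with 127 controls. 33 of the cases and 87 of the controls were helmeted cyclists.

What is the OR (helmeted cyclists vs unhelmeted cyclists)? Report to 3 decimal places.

OR = (33 × 40) / (87 × 20) = 1320/1740 ≈ 0.759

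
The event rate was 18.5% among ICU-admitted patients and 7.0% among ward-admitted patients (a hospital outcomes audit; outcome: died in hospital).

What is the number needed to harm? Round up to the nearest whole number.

9

absolute risk difference = 0.115000
1 / 0.115000 = 8.696 → round up → 9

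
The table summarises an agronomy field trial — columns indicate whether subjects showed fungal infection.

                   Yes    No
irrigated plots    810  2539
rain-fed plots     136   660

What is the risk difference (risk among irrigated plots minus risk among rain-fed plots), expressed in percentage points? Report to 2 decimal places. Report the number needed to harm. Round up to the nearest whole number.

RD = 7.10; NNH = 15

risk, irrigated plots = 810/3349 = 0.2419
risk, rain-fed plots = 136/796 = 0.1709
risk difference = 0.2419 − 0.1709 = 0.0710 → 7.10 percentage points
absolute risk difference = 0.071009
1 / 0.071009 = 14.083 → round up → 15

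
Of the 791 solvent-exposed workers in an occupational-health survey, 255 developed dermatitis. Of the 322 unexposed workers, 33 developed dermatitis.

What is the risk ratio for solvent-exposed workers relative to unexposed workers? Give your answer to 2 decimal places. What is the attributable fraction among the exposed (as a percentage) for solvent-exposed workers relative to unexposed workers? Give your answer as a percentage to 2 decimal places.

risk, solvent-exposed workers = 255/791 = 0.3224
risk, unexposed workers = 33/322 = 0.1025
RR = 0.3224 / 0.1025 = 3.15
AR% = (0.3224 − 0.1025) / 0.3224 = 0.6821 → 68.21%

RR = 3.15; AR% = 68.21%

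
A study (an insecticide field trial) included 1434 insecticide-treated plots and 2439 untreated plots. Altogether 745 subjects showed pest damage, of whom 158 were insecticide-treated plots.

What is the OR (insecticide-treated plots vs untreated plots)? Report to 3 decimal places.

0.391

insecticide-treated plots without the outcome: 1434 − 158 = 1276
untreated plots with the outcome: 745 − 158 = 587
untreated plots without the outcome: 2439 − 587 = 1852
OR = (158 × 1852) / (1276 × 587) = 292616/749012 ≈ 0.391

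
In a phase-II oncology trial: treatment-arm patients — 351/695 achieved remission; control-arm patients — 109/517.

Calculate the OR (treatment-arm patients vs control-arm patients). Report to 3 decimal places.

OR = (351 × 408) / (344 × 109) = 143208/37496 ≈ 3.819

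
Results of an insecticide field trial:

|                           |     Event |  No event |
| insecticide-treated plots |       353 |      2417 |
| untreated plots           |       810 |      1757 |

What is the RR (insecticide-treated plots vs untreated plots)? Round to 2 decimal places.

0.40

risk, insecticide-treated plots = 353/2770 = 0.1274
risk, untreated plots = 810/2567 = 0.3155
RR = 0.1274 / 0.3155 = 0.40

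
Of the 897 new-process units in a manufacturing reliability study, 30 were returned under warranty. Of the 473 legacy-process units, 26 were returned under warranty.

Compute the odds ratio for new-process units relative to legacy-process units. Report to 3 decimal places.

OR = (30 × 447) / (867 × 26) = 13410/22542 ≈ 0.595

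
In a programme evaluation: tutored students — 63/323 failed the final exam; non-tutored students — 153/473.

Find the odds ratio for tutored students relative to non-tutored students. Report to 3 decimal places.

OR = 0.507

odds, tutored students = 63/260 = 0.2423
odds, non-tutored students = 153/320 = 0.4781
OR = 0.2423 / 0.4781 = 0.507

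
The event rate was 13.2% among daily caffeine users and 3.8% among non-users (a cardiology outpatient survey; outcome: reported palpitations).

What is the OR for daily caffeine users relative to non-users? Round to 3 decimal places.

odds, daily caffeine users = 0.13200/0.86800 = 0.15207
odds, non-users = 0.03800/0.96200 = 0.03950
OR = 0.15207 / 0.03950 = 3.850

3.850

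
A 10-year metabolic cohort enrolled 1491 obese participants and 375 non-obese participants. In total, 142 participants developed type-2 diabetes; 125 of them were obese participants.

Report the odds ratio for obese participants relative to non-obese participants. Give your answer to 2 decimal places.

obese participants without the outcome: 1491 − 125 = 1366
non-obese participants with the outcome: 142 − 125 = 17
non-obese participants without the outcome: 375 − 17 = 358
OR = (125 × 358) / (1366 × 17) = 44750/23222 ≈ 1.93

1.93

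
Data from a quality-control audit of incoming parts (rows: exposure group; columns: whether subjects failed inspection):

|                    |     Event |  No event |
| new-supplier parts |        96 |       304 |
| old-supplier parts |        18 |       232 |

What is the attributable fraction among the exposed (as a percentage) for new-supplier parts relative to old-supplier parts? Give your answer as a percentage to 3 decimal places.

risk, new-supplier parts = 96/400 = 0.2400
risk, old-supplier parts = 18/250 = 0.0720
AR% = (0.2400 − 0.0720) / 0.2400 = 0.7000 → 70.000%

70.000%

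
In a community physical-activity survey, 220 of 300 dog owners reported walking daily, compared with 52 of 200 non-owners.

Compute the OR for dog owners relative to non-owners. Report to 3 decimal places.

OR = (220 × 148) / (80 × 52) = 32560/4160 ≈ 7.827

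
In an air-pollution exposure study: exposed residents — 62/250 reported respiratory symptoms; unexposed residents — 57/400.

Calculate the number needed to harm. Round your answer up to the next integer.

risk, exposed residents = 62/250 = 0.248000
risk, unexposed residents = 57/400 = 0.142500
absolute risk difference = 0.105500
1 / 0.105500 = 9.479 → round up → 10

10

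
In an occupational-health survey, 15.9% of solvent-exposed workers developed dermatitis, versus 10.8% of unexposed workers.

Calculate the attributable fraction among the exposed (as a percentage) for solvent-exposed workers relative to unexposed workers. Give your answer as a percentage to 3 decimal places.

AR% = (0.1590 − 0.1080) / 0.1590 = 0.3208 → 32.075%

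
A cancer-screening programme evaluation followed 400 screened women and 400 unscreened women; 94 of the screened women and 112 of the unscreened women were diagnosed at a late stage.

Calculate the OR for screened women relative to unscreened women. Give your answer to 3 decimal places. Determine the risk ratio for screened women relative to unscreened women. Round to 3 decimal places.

OR = 0.790; RR = 0.839

OR = (94 × 288) / (306 × 112) = 27072/34272 ≈ 0.790
risk, screened women = 94/400 = 0.2350
risk, unscreened women = 112/400 = 0.2800
RR = 0.2350 / 0.2800 = 0.839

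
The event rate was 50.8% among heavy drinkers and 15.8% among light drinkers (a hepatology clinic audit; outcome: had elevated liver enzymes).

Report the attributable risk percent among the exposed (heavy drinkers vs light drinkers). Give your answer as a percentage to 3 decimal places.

AR% = (0.5080 − 0.1580) / 0.5080 = 0.6890 → 68.898%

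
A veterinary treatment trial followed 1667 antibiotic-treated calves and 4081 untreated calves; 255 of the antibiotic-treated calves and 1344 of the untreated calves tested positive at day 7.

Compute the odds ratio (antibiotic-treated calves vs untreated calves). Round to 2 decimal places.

OR = (255 × 2737) / (1412 × 1344) = 697935/1897728 ≈ 0.37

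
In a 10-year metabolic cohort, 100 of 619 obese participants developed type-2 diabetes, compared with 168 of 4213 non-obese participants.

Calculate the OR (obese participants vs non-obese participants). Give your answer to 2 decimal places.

odds, obese participants = 100/519 = 0.19268
odds, non-obese participants = 168/4045 = 0.04153
OR = 0.19268 / 0.04153 = 4.64

OR = 4.64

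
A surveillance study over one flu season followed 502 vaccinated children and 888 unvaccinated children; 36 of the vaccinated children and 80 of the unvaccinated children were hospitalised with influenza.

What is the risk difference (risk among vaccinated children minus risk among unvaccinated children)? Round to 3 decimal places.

risk, vaccinated children = 36/502 = 0.0717
risk, unvaccinated children = 80/888 = 0.0901
risk difference = 0.0717 − 0.0901 = -0.018

-0.018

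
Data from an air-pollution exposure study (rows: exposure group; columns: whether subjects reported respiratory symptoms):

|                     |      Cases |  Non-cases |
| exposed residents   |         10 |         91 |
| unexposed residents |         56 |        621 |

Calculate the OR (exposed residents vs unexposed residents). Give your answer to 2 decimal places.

OR = (10 × 621) / (91 × 56) = 6210/5096 ≈ 1.22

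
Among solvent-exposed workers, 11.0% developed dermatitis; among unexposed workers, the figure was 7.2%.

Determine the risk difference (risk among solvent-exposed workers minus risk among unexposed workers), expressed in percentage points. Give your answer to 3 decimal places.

risk difference = 0.1100 − 0.0720 = 0.0380 → 3.800 percentage points

3.800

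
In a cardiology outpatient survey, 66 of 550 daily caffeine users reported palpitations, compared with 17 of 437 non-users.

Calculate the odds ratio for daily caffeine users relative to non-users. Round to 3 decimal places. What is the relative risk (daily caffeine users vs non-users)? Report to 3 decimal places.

odds, daily caffeine users = 66/484 = 0.13636
odds, non-users = 17/420 = 0.04048
OR = 0.13636 / 0.04048 = 3.369
risk, daily caffeine users = 66/550 = 0.12000
risk, non-users = 17/437 = 0.03890
RR = 0.12000 / 0.03890 = 3.085

OR = 3.369; RR = 3.085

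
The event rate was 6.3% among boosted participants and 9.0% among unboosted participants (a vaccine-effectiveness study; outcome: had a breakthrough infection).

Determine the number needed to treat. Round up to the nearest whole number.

NNT ≈ 38

absolute risk difference = 0.027000
1 / 0.027000 = 37.037 → round up → 38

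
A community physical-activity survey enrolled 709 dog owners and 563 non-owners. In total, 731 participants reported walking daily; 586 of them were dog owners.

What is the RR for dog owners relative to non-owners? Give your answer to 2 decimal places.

3.21

dog owners without the outcome: 709 − 586 = 123
non-owners with the outcome: 731 − 586 = 145
non-owners without the outcome: 563 − 145 = 418
risk, dog owners = 586/709 = 0.8265
risk, non-owners = 145/563 = 0.2575
RR = 0.8265 / 0.2575 = 3.21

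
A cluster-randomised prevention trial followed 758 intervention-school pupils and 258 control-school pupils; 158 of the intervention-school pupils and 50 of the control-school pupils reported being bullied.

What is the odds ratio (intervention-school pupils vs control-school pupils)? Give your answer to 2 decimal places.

OR = (158 × 208) / (600 × 50) = 32864/30000 ≈ 1.10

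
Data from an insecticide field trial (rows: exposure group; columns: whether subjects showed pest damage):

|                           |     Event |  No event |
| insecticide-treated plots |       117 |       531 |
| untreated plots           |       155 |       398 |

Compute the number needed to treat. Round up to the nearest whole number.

risk, insecticide-treated plots = 117/648 = 0.180556
risk, untreated plots = 155/553 = 0.280289
absolute risk difference = 0.099734
1 / 0.099734 = 10.027 → round up → 11

11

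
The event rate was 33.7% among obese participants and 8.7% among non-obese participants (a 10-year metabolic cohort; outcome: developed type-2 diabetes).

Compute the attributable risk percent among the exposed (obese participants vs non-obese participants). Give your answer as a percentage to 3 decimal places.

AR% = (0.3370 − 0.0870) / 0.3370 = 0.7418 → 74.184%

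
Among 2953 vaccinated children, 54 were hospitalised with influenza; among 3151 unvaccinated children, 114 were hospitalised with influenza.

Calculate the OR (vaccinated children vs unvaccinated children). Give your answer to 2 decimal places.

odds, vaccinated children = 54/2899 = 0.01863
odds, unvaccinated children = 114/3037 = 0.03754
OR = 0.01863 / 0.03754 = 0.50

0.50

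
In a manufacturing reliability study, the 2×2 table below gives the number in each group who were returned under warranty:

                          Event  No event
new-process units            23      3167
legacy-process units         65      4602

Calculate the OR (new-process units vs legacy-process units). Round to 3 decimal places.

OR = (23 × 4602) / (3167 × 65) = 105846/205855 ≈ 0.514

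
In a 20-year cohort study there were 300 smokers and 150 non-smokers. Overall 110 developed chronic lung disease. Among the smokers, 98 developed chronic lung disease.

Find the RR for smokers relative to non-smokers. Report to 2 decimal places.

RR ≈ 4.08

smokers without the outcome: 300 − 98 = 202
non-smokers with the outcome: 110 − 98 = 12
non-smokers without the outcome: 150 − 12 = 138
risk, smokers = 98/300 = 0.3267
risk, non-smokers = 12/150 = 0.0800
RR = 0.3267 / 0.0800 = 4.08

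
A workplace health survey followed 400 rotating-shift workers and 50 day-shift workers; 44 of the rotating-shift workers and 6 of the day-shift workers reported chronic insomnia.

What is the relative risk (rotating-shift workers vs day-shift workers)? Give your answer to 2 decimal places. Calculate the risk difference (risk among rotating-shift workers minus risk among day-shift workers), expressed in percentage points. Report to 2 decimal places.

RR = 0.92; RD = -1.00

risk, rotating-shift workers = 44/400 = 0.1100
risk, day-shift workers = 6/50 = 0.1200
RR = 0.1100 / 0.1200 = 0.92
risk difference = 0.1100 − 0.1200 = -0.0100 → -1.00 percentage points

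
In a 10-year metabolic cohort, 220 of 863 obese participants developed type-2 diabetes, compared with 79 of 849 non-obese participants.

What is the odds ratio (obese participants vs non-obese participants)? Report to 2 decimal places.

OR = (220 × 770) / (643 × 79) = 169400/50797 ≈ 3.33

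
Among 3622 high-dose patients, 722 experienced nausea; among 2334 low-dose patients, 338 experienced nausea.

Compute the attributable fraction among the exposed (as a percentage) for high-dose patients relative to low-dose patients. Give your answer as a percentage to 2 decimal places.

risk, high-dose patients = 722/3622 = 0.1993
risk, low-dose patients = 338/2334 = 0.1448
AR% = (0.1993 − 0.1448) / 0.1993 = 0.2735 → 27.35%

AR%: 27.35%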